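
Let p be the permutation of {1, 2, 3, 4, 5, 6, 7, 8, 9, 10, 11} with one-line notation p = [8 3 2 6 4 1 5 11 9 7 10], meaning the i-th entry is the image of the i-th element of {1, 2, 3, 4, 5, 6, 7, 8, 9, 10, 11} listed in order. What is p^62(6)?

Tracing 6 → 1 → … returns to 6 after 8 steps, so 6 lies in an 8-cycle (1, 8, 11, 10, 7, 5, 4, 6).
On an 8-cycle, p^8 is the identity, so p^62 = p^6 there (62 ≡ 6 mod 8).
Stepping 6 places around the cycle: 6 → 1 → 8 → 11 → 10 → 7 → 5.

5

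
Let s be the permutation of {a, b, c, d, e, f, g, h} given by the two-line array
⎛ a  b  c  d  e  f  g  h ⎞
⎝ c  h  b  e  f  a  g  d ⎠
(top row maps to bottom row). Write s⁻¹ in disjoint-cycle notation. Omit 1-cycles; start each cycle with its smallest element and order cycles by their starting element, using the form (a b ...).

First write s in disjoint cycles: (a c b h d e f).
The inverse reverses every cycle; in canonical form, s⁻¹ = (a f e d h b c).

(a f e d h b c)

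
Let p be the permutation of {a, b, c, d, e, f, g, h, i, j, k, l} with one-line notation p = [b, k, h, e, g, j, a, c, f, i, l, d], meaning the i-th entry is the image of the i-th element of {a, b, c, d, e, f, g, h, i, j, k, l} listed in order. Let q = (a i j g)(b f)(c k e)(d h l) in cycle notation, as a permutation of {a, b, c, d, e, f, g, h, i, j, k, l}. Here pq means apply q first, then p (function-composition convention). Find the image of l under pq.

e

First apply q: q(l) = d, then p(d) = e. Thus (pq)(l) = e.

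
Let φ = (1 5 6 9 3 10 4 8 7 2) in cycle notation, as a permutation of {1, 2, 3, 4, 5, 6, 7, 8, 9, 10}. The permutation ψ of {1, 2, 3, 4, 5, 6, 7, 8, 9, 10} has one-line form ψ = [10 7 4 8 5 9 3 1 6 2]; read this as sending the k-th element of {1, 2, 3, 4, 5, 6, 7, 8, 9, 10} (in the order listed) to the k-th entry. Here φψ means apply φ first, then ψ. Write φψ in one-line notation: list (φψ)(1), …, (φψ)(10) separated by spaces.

For each element, apply φ then ψ: 1 → 5 → 5; 2 → 1 → 10; 3 → 10 → 2; 4 → 8 → 1; 5 → 6 → 9; 6 → 9 → 6; 7 → 2 → 7; 8 → 7 → 3; 9 → 3 → 4; 10 → 4 → 8.
Collecting the images, φψ = [5 10 2 1 9 6 7 3 4 8].

5 10 2 1 9 6 7 3 4 8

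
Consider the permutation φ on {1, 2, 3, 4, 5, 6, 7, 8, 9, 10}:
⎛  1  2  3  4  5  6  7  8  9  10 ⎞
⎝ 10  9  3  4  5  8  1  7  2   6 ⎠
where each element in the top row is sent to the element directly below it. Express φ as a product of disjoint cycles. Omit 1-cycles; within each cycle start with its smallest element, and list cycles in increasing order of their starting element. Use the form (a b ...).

Iterating φ from 1 gives 1 → 10 → 6 → 8 → 7 → 1; that is the 5-cycle (1 10 6 8 7).
Repeating from the next unused element and collecting all non-trivial cycles gives (1 10 6 8 7)(2 9).

(1 10 6 8 7)(2 9)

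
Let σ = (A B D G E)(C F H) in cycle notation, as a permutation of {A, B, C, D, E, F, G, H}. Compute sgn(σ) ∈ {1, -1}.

1

The cycle lengths are 5, 3.
A cycle of length ℓ contributes ℓ−1 transpositions, so σ is a product of 4 + 2 = 6 transpositions — even.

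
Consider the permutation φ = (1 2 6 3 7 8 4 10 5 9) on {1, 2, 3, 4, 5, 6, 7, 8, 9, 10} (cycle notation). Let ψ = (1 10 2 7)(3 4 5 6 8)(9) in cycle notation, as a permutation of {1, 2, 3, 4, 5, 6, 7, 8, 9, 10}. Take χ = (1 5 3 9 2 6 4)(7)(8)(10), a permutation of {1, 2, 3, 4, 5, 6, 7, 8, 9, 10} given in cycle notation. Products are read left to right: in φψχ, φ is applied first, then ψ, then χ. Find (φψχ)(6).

Chase 6: φ(6) = 3; ψ(3) = 4; χ(4) = 1. Hence (φψχ)(6) = 1.

1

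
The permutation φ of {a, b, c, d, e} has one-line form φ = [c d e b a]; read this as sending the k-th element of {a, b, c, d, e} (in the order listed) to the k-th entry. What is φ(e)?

a

e is element number 5 of the domain, and entry number 5 of the one-line form is a, so φ(e) = a.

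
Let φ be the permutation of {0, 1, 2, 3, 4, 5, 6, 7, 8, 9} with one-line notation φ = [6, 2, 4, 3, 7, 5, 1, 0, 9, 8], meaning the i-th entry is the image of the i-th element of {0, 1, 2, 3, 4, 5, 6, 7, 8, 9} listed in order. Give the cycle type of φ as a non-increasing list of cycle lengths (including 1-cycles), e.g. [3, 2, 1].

[6, 2, 1, 1]

The disjoint cycles are (0 6 1 2 4 7)(3)(5)(8 9), with lengths 6, 2, 1, 1 in non-increasing order.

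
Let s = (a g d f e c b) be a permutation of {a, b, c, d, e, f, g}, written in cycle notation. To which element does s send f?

e

In the cycle (a g d f e c b), f is followed by e, so s(f) = e.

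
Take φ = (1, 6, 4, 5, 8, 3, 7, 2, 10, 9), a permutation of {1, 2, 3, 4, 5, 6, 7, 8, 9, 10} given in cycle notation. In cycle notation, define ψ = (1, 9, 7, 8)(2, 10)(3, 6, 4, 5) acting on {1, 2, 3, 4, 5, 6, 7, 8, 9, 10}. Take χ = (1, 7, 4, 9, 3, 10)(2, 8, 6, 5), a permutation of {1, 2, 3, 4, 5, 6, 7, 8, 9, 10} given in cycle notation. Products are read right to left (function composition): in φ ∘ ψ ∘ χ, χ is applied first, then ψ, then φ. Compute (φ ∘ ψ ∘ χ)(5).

9

(φ ∘ ψ ∘ χ)(5) = φ(ψ(χ(5))). χ(5) = 2, then ψ(2) = 10, then φ(10) = 9, so the result is 9.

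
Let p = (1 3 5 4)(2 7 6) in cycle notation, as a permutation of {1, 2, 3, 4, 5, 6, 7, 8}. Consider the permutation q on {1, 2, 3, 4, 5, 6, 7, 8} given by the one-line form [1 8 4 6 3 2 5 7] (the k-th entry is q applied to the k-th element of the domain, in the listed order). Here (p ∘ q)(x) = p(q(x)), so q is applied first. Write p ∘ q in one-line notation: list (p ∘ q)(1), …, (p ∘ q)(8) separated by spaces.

(p ∘ q)(x) = p(q(x)). Computing each image: p(q(1)) = p(1) = 3, p(q(2)) = p(8) = 8, p(q(3)) = p(4) = 1, p(q(4)) = p(6) = 2, p(q(5)) = p(3) = 5, p(q(6)) = p(2) = 7, p(q(7)) = p(5) = 4, p(q(8)) = p(7) = 6.
Hence p ∘ q = [3 8 1 2 5 7 4 6].

3 8 1 2 5 7 4 6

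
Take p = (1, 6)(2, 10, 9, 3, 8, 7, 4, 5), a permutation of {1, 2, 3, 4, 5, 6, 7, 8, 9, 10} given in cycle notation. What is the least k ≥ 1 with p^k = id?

The cycle type of p is (8, 2).
The order of p is the least common multiple of its cycle lengths: lcm(8, 2) = 8.

8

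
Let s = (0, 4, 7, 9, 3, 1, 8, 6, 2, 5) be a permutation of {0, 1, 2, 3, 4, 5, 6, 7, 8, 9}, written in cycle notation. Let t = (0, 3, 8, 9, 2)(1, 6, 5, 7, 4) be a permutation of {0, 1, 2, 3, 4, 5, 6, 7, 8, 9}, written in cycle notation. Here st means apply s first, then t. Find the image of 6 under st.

0

First apply s: s(6) = 2, then t(2) = 0. Thus (st)(6) = 0.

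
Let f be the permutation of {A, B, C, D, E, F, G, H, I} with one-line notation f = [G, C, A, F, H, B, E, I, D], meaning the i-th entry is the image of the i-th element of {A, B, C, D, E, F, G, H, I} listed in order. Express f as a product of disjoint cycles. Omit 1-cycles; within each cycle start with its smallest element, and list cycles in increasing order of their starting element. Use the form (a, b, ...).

(A, G, E, H, I, D, F, B, C)

Iterating f from A gives A → G → E → H → I → D → F → B → C → A; that is the 9-cycle (A, G, E, H, I, D, F, B, C).
Repeating from the next unused element and collecting all non-trivial cycles gives (A, G, E, H, I, D, F, B, C).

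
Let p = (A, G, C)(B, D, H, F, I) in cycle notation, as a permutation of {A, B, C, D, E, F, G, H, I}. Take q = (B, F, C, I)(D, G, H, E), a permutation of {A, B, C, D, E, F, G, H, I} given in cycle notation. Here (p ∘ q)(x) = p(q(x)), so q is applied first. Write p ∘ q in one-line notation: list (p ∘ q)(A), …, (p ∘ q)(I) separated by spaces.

G I B C H A F E D

(p ∘ q)(x) = p(q(x)). Computing each image: p(q(A)) = p(A) = G, p(q(B)) = p(F) = I, p(q(C)) = p(I) = B, p(q(D)) = p(G) = C, p(q(E)) = p(D) = H, p(q(F)) = p(C) = A, p(q(G)) = p(H) = F, p(q(H)) = p(E) = E, p(q(I)) = p(B) = D.
Hence p ∘ q = [G I B C H A F E D].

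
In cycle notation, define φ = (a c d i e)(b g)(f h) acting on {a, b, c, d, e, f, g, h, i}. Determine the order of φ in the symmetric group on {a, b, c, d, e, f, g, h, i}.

10

The cycle type of φ is (5, 2, 2).
The order of φ is the least common multiple of its cycle lengths: lcm(5, 2, 2) = 10.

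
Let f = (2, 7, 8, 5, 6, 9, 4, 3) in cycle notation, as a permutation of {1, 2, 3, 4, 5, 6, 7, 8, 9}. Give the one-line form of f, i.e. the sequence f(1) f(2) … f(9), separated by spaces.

1 7 2 3 6 9 8 5 4

Each element maps to the next entry in its cycle (wrapping to the front): 1→1, 2→7, 3→2, 4→3, 5→6, 6→9, 7→8, 8→5, 9→4.
So the one-line form is 1 7 2 3 6 9 8 5 4.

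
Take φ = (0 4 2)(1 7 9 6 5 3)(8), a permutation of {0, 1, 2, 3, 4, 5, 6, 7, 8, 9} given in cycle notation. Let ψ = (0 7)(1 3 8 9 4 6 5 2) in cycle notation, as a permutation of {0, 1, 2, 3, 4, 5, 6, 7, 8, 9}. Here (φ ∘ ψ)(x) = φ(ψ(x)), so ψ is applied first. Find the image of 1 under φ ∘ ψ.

ψ(1) = 3, then φ(3) = 1; composing gives (φ ∘ ψ)(1) = 1.

1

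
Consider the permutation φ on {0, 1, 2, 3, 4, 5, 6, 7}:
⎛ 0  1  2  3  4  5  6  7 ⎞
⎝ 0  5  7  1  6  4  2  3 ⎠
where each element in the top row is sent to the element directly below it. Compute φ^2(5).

Tracing 5 → 4 → … returns to 5 after 7 steps, so 5 lies in a 7-cycle (1, 5, 4, 6, 2, 7, 3).
Advancing 2 steps from 5: 5 → 4 → 6.

6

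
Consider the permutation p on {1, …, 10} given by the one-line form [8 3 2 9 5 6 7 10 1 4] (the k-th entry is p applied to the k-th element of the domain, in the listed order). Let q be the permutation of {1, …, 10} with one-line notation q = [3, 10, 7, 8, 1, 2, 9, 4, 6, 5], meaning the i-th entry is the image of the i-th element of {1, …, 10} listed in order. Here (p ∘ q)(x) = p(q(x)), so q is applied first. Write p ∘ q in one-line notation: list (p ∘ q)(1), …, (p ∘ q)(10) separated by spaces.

2 4 7 10 8 3 1 9 6 5

For each element, apply q then p: 1 → 3 → 2; 2 → 10 → 4; 3 → 7 → 7; 4 → 8 → 10; 5 → 1 → 8; 6 → 2 → 3; 7 → 9 → 1; 8 → 4 → 9; 9 → 6 → 6; 10 → 5 → 5.
Collecting the images, p ∘ q = [2 4 7 10 8 3 1 9 6 5].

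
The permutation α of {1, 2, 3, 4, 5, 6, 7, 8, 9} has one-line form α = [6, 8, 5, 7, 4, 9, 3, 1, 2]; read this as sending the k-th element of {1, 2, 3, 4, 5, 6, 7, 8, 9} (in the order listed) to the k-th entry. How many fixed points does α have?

No element satisfies α(x) = x, so there are 0 fixed points.

0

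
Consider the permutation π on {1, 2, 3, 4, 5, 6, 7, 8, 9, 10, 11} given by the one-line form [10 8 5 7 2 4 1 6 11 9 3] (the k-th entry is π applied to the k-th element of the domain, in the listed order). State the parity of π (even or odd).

even

In disjoint-cycle form the cycle lengths are 11.
A cycle is odd iff its length is even; π has 0 even-length cycles, so sgn(π) = (−1)^0 and π is even.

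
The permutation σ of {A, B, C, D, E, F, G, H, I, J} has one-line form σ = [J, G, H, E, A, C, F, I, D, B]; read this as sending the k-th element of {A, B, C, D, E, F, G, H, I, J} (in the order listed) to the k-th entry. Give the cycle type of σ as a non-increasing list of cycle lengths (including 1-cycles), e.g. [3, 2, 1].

The disjoint cycles are (A J B G F C H I D E), with lengths 10 in non-increasing order.

[10]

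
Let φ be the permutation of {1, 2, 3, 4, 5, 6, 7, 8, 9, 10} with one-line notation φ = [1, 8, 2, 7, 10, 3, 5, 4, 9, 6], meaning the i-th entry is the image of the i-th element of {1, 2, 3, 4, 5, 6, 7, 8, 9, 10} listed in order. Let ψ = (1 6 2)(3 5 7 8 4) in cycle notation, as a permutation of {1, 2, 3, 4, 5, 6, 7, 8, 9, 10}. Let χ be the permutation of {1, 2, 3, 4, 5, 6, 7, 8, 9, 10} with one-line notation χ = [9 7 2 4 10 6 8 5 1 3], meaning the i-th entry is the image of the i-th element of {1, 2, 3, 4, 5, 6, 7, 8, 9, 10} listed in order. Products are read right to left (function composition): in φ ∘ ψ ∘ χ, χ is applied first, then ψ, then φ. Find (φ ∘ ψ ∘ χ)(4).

Apply the permutations in order: χ(4) = 4, then ψ(4) = 3, then φ(3) = 2. So (φ ∘ ψ ∘ χ)(4) = 2.

2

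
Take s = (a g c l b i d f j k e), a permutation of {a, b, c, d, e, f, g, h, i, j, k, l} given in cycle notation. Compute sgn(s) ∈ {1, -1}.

1

The cycle lengths are 11, 1.
A cycle is odd iff its length is even; s has 0 even-length cycles, so sgn(s) = (−1)^0 and s is even.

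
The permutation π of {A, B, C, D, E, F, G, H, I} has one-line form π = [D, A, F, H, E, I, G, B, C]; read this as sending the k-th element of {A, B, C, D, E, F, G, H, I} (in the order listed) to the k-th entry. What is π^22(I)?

C

Tracing I → C → … returns to I after 3 steps, so I lies in a 3-cycle (C F I).
Since the cycle has length 3, π^22 acts on it the same as π^1 (22 mod 3 = 1).
Advancing 1 step from I: I → C.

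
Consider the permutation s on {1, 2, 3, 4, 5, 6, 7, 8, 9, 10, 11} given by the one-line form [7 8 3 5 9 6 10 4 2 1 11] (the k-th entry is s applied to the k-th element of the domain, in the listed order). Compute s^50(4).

Tracing 4 → 5 → … returns to 4 after 5 steps, so 4 lies in a 5-cycle (2 8 4 5 9).
On a 5-cycle, s^5 is the identity, so s^50 = s^0 there (50 ≡ 0 mod 5).
So s^50(4) = 4.

4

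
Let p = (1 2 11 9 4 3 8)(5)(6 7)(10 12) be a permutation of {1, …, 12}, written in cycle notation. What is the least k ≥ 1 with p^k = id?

The disjoint cycles have lengths 7, 2, 2, 1.
Since disjoint cycles commute, ord(p) = lcm(7, 2, 2) = 14.

14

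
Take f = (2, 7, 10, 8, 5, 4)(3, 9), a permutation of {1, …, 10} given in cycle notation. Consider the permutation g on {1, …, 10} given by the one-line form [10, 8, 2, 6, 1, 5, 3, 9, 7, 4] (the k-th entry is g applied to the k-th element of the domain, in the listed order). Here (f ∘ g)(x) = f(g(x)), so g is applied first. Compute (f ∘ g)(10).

2

(f ∘ g)(10) = f(g(10)). g(10) = 4, then f(4) = 2. So (f ∘ g)(10) = 2.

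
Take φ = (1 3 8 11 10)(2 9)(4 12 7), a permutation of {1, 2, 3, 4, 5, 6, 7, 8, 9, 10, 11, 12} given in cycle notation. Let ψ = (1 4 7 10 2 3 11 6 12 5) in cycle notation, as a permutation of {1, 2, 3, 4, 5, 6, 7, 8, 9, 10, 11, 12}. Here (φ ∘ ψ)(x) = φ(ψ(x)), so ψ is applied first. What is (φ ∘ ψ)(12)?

5

ψ(12) = 5, then φ(5) = 5; composing gives (φ ∘ ψ)(12) = 5.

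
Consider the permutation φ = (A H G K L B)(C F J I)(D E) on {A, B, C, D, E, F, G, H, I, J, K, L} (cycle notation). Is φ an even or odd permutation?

odd

The cycle lengths are 6, 4, 2.
A cycle is odd iff its length is even; φ has 3 even-length cycles, so sgn(φ) = (−1)^3 and φ is odd.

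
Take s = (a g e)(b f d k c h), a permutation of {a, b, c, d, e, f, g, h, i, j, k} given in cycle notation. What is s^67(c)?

c lies in the 6-cycle (b f d k c h).
Powers repeat with period 6 on this cycle, and 67 mod 6 = 1, so s^67(c) = s^1(c).
Stepping 1 place around the cycle: c → h.

h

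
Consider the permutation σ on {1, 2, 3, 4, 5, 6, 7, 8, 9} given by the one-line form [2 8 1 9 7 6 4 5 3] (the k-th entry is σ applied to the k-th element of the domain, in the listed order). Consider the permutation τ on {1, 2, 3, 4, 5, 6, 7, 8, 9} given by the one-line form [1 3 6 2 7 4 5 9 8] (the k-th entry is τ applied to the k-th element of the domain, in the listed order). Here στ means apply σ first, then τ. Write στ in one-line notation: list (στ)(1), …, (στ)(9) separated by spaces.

(στ)(x) = τ(σ(x)). Computing each image: τ(σ(1)) = τ(2) = 3, τ(σ(2)) = τ(8) = 9, τ(σ(3)) = τ(1) = 1, τ(σ(4)) = τ(9) = 8, τ(σ(5)) = τ(7) = 5, τ(σ(6)) = τ(6) = 4, τ(σ(7)) = τ(4) = 2, τ(σ(8)) = τ(5) = 7, τ(σ(9)) = τ(3) = 6.
Hence στ = [3 9 1 8 5 4 2 7 6].

3 9 1 8 5 4 2 7 6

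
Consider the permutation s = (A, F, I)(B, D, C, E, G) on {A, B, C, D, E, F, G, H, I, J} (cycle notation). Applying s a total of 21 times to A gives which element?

A lies in the 3-cycle (A, F, I).
Since the cycle has length 3, s^21 acts on it the same as s^0 (21 mod 3 = 0).
So s^21(A) = A.

A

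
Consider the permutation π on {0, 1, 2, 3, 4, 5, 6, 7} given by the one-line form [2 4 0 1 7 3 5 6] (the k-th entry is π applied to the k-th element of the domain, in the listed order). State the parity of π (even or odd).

In disjoint-cycle form the cycle lengths are 6, 2.
A cycle of length ℓ contributes ℓ−1 transpositions, so π is a product of 5 + 1 = 6 transpositions — even.

even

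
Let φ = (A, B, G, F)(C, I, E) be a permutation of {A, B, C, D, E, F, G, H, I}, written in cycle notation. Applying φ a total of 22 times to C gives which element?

I

C lies in the 3-cycle (C, I, E).
On a 3-cycle, φ^3 is the identity, so φ^22 = φ^1 there (22 ≡ 1 mod 3).
Advancing 1 step from C: C → I.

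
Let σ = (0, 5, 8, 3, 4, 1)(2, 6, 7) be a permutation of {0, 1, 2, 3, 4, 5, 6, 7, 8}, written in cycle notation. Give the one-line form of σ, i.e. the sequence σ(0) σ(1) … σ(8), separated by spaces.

5 0 6 4 1 8 7 2 3

Reading each image from the cycles: 0↦5, 1↦0, 2↦6, 3↦4, 4↦1, 5↦8, 6↦7, 7↦2, 8↦3.
Listing these in domain order gives 5 0 6 4 1 8 7 2 3.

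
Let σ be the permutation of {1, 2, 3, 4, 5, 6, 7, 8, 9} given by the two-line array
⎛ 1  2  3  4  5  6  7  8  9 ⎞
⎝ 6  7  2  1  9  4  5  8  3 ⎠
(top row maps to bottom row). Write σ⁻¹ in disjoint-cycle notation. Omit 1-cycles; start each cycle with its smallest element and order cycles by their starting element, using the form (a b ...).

First write σ in disjoint cycles: (1 6 4)(2 7 5 9 3).
The inverse reverses every cycle; in canonical form, σ⁻¹ = (1 4 6)(2 3 9 5 7).

(1 4 6)(2 3 9 5 7)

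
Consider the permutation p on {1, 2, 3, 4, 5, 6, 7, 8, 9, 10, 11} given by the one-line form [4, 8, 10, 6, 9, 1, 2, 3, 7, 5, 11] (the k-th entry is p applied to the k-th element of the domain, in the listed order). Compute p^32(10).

Tracing 10 → 5 → … returns to 10 after 7 steps, so 10 lies in a 7-cycle (2, 8, 3, 10, 5, 9, 7).
Powers repeat with period 7 on this cycle, and 32 mod 7 = 4, so p^32(10) = p^4(10).
Stepping 4 places around the cycle: 10 → 5 → 9 → 7 → 2.

2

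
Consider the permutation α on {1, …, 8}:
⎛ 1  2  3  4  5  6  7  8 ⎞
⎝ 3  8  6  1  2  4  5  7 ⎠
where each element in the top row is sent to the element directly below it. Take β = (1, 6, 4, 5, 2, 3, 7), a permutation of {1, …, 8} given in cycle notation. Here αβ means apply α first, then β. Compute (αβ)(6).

(αβ)(6) = β(α(6)). α(6) = 4, then β(4) = 5. So (αβ)(6) = 5.

5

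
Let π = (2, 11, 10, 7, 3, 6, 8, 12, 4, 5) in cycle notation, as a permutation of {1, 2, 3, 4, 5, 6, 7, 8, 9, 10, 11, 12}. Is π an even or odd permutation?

odd

The cycle lengths are 10, 1, 1.
A cycle is odd iff its length is even; π has 1 even-length cycle, so sgn(π) = (−1)^1 and π is odd.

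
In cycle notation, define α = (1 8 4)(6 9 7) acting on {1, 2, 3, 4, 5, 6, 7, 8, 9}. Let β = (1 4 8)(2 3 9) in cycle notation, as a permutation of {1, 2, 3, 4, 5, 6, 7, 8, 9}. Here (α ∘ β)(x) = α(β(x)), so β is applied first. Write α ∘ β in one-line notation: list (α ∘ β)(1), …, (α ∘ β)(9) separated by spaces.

For each element, apply β then α: 1 → 4 → 1; 2 → 3 → 3; 3 → 9 → 7; 4 → 8 → 4; 5 → 5 → 5; 6 → 6 → 9; 7 → 7 → 6; 8 → 1 → 8; 9 → 2 → 2.
So α ∘ β in one-line form is 1 3 7 4 5 9 6 8 2.

1 3 7 4 5 9 6 8 2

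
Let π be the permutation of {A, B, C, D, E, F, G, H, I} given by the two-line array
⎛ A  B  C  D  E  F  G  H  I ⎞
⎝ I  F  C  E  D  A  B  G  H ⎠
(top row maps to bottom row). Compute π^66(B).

B

Tracing B → F → … returns to B after 6 steps, so B lies in a 6-cycle (A, I, H, G, B, F).
On a 6-cycle, π^6 is the identity, so π^66 = π^0 there (66 ≡ 0 mod 6).
So π^66(B) = B.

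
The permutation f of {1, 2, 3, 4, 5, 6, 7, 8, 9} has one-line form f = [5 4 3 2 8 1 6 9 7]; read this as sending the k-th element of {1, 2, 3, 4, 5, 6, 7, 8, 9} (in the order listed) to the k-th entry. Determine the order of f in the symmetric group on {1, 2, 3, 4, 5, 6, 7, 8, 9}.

The disjoint-cycle form of f has cycle lengths 6, 2, 1.
The order of f is the least common multiple of its cycle lengths: lcm(6, 2) = 6.

6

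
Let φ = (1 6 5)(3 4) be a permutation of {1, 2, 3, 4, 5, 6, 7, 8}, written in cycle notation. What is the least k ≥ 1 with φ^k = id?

The disjoint cycles have lengths 3, 2, 1, 1, 1.
The order of φ is the least common multiple of its cycle lengths: lcm(3, 2) = 6.

6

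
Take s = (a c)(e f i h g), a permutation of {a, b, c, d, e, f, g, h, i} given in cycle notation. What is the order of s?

10

The disjoint cycles have lengths 5, 2, 1, 1.
Since disjoint cycles commute, ord(s) = lcm(5, 2) = 10.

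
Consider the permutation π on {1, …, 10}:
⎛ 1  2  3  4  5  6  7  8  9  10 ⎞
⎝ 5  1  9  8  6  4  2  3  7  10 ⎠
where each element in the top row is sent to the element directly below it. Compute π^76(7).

Tracing 7 → 2 → … returns to 7 after 9 steps, so 7 lies in a 9-cycle (1 5 6 4 8 3 9 7 2).
Powers repeat with period 9 on this cycle, and 76 mod 9 = 4, so π^76(7) = π^4(7).
Advancing 4 steps from 7: 7 → 2 → 1 → 5 → 6.

6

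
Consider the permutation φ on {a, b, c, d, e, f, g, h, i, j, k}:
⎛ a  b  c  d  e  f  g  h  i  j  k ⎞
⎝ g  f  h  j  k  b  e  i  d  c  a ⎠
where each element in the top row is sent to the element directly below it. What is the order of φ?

20

The disjoint-cycle form of φ has cycle lengths 5, 4, 2.
Since disjoint cycles commute, ord(φ) = lcm(5, 4, 2) = 20.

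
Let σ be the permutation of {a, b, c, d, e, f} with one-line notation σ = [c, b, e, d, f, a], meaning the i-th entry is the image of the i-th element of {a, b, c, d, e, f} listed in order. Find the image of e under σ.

f

e is element number 5 of the domain, and entry number 5 of the one-line form is f, so σ(e) = f.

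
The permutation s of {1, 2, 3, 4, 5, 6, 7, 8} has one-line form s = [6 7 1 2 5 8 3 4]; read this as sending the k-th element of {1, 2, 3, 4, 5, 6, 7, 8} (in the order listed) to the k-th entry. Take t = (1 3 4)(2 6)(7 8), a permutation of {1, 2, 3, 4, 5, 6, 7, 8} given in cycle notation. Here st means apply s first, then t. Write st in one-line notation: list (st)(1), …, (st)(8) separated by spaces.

2 8 3 6 5 7 4 1

Chase each element through s then t: 1 → 6 → 2; 2 → 7 → 8; 3 → 1 → 3; 4 → 2 → 6; 5 → 5 → 5; 6 → 8 → 7; 7 → 3 → 4; 8 → 4 → 1.
Collecting the images, st = [2 8 3 6 5 7 4 1].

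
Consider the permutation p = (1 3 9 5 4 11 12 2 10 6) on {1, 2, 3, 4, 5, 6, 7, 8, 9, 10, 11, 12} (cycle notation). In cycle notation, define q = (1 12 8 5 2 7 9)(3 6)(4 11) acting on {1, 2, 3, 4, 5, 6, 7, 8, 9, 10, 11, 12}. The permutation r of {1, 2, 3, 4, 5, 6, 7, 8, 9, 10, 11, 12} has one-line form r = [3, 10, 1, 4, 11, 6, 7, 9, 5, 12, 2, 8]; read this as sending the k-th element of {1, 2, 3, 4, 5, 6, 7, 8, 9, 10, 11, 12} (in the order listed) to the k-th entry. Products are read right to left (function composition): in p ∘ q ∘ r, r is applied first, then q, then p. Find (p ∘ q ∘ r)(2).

Apply the permutations in order: r(2) = 10, then q(10) = 10, then p(10) = 6. So (p ∘ q ∘ r)(2) = 6.

6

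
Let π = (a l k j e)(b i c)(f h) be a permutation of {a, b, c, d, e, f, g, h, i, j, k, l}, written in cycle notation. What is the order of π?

The disjoint cycles have lengths 5, 3, 2, 1, 1.
The order is lcm(5, 3, 2) = 30.

30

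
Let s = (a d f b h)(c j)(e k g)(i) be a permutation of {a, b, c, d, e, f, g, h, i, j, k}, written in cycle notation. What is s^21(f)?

b

f lies in the 5-cycle (a d f b h).
On a 5-cycle, s^5 is the identity, so s^21 = s^1 there (21 ≡ 1 mod 5).
Stepping 1 place around the cycle: f → b.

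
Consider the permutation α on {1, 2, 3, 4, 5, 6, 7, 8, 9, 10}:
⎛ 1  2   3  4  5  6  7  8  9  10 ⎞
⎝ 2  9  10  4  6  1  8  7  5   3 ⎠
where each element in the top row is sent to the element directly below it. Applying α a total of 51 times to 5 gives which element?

6

Tracing 5 → 6 → … returns to 5 after 5 steps, so 5 lies in a 5-cycle (1 2 9 5 6).
Since the cycle has length 5, α^51 acts on it the same as α^1 (51 mod 5 = 1).
Advancing 1 step from 5: 5 → 6.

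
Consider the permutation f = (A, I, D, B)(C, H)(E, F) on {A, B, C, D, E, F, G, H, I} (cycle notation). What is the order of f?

4

The cycle type of f is (4, 2, 2, 1).
Since disjoint cycles commute, ord(f) = lcm(4, 2, 2) = 4.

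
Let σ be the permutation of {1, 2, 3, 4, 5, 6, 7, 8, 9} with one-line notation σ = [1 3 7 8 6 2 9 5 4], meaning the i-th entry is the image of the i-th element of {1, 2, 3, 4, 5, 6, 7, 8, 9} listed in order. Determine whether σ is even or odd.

In disjoint-cycle form the cycle lengths are 8, 1.
A cycle is odd iff its length is even; σ has 1 even-length cycle, so sgn(σ) = (−1)^1 and σ is odd.

odd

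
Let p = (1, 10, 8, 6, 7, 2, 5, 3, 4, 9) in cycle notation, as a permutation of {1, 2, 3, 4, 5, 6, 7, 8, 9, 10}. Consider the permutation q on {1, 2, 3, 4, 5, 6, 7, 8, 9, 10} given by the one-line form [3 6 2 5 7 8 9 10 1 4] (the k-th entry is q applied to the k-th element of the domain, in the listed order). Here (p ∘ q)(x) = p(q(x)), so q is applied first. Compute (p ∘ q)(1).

4

q(1) = 3, then p(3) = 4; composing gives (p ∘ q)(1) = 4.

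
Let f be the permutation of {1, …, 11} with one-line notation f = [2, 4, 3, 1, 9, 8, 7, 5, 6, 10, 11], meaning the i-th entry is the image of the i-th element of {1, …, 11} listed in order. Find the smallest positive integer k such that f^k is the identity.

Decomposing into disjoint cycles gives cycle lengths 4, 3, 1, 1, 1, 1.
The order of f is the least common multiple of its cycle lengths: lcm(4, 3) = 12.

12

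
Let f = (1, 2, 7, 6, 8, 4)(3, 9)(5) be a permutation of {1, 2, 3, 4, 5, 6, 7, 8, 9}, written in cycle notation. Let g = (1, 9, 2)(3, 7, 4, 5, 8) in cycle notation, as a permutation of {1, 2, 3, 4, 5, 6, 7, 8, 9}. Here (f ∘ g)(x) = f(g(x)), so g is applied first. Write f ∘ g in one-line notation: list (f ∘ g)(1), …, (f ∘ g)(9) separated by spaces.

3 2 6 5 4 8 1 9 7

For each element, apply g then f: 1 → 9 → 3; 2 → 1 → 2; 3 → 7 → 6; 4 → 5 → 5; 5 → 8 → 4; 6 → 6 → 8; 7 → 4 → 1; 8 → 3 → 9; 9 → 2 → 7.
So f ∘ g in one-line form is 3 2 6 5 4 8 1 9 7.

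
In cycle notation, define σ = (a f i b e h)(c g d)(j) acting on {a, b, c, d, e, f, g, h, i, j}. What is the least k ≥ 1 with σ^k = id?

6

The disjoint cycles have lengths 6, 3, 1.
Since disjoint cycles commute, ord(σ) = lcm(6, 3) = 6.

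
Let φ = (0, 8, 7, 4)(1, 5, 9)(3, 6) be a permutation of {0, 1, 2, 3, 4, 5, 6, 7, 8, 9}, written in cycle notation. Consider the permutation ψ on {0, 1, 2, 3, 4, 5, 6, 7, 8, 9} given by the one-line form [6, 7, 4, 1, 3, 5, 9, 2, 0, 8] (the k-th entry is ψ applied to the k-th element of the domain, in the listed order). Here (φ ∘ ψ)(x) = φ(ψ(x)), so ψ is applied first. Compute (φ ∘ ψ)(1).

First apply ψ: ψ(1) = 7, then φ(7) = 4. Thus (φ ∘ ψ)(1) = 4.

4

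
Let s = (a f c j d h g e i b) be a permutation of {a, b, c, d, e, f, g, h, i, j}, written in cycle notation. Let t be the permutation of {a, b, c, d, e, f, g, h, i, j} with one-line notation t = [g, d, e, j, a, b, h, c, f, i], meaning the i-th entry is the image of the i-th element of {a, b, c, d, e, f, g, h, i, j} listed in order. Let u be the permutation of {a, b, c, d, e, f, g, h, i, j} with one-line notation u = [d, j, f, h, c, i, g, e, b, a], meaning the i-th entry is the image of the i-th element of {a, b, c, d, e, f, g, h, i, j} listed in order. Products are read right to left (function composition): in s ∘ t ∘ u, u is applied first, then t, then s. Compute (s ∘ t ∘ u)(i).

(s ∘ t ∘ u)(i) = s(t(u(i))). u(i) = b, then t(b) = d, then s(d) = h, so the result is h.

h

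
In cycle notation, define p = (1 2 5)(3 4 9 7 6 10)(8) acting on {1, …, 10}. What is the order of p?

The disjoint cycles have lengths 6, 3, 1.
The order of p is the least common multiple of its cycle lengths: lcm(6, 3) = 6.

6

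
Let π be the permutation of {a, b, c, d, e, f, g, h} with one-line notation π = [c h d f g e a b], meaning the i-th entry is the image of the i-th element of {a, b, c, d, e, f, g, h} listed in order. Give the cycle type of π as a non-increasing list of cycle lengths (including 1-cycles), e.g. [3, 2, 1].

The disjoint cycles are (a, c, d, f, e, g)(b, h), with lengths 6, 2 in non-increasing order.

[6, 2]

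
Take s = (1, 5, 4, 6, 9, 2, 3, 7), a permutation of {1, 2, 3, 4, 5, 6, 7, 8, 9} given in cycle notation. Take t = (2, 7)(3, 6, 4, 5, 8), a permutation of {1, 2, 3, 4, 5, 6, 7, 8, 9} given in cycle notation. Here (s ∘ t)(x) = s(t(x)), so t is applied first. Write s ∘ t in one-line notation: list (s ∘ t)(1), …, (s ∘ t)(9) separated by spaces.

(s ∘ t)(x) = s(t(x)). Computing each image: s(t(1)) = s(1) = 5, s(t(2)) = s(7) = 1, s(t(3)) = s(6) = 9, s(t(4)) = s(5) = 4, s(t(5)) = s(8) = 8, s(t(6)) = s(4) = 6, s(t(7)) = s(2) = 3, s(t(8)) = s(3) = 7, s(t(9)) = s(9) = 2.
Hence s ∘ t = [5 1 9 4 8 6 3 7 2].

5 1 9 4 8 6 3 7 2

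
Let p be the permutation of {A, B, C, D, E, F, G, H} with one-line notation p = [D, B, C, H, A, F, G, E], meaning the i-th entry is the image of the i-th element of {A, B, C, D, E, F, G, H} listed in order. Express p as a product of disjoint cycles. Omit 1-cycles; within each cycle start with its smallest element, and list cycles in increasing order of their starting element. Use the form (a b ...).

(A D H E)

From A: A → D → H → E → A, closing the cycle (A D H E).
Continuing from each remaining unvisited element yields (A D H E).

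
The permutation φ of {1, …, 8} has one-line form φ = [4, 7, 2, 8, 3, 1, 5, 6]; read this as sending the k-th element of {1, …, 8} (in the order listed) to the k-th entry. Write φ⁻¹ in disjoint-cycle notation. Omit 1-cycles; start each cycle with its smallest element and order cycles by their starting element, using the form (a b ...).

(1 6 8 4)(2 3 5 7)

First write φ in disjoint cycles: (1 4 8 6)(2 7 5 3).
The inverse reverses every cycle; in canonical form, φ⁻¹ = (1 6 8 4)(2 3 5 7).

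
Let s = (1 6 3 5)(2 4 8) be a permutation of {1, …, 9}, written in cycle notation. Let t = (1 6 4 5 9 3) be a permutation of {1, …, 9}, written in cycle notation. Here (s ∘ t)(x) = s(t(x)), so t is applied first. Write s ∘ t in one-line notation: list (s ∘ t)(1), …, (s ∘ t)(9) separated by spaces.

For each element, apply t then s: 1 → 6 → 3; 2 → 2 → 4; 3 → 1 → 6; 4 → 5 → 1; 5 → 9 → 9; 6 → 4 → 8; 7 → 7 → 7; 8 → 8 → 2; 9 → 3 → 5.
Collecting the images, s ∘ t = [3 4 6 1 9 8 7 2 5].

3 4 6 1 9 8 7 2 5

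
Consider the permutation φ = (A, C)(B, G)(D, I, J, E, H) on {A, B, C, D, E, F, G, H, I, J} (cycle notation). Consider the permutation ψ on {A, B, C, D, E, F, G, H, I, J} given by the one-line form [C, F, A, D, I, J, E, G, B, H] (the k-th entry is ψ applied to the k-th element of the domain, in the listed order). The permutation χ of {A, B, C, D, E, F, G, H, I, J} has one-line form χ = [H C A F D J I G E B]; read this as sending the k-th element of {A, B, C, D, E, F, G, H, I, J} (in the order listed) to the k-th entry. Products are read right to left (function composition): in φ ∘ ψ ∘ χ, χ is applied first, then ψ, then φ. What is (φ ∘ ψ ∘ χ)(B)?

Apply the permutations in order: χ(B) = C, then ψ(C) = A, then φ(A) = C. So (φ ∘ ψ ∘ χ)(B) = C.

C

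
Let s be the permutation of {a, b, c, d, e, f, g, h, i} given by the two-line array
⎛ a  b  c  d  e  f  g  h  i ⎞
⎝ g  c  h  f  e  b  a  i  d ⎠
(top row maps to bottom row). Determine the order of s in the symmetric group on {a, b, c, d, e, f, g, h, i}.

Decomposing into disjoint cycles gives cycle lengths 6, 2, 1.
The order of s is the least common multiple of its cycle lengths: lcm(6, 2) = 6.

6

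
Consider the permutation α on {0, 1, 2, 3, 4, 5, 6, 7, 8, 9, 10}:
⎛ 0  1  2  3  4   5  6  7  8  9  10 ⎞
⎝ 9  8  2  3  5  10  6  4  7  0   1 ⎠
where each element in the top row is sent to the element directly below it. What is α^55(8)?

Tracing 8 → 7 → … returns to 8 after 6 steps, so 8 lies in a 6-cycle (1 8 7 4 5 10).
Powers repeat with period 6 on this cycle, and 55 mod 6 = 1, so α^55(8) = α^1(8).
Stepping 1 place around the cycle: 8 → 7.

7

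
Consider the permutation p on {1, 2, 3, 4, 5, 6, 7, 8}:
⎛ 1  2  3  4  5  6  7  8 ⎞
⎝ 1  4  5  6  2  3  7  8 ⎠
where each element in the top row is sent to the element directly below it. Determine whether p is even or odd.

In disjoint-cycle form the cycle lengths are 5, 1, 1, 1.
A cycle of length ℓ contributes ℓ−1 transpositions, so p is a product of 4 transpositions — even.

even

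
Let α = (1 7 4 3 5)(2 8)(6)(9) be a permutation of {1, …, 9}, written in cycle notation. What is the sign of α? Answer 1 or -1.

-1

The cycle lengths are 5, 2, 1, 1.
A cycle of length ℓ contributes ℓ−1 transpositions, so α is a product of 4 + 1 = 5 transpositions — odd.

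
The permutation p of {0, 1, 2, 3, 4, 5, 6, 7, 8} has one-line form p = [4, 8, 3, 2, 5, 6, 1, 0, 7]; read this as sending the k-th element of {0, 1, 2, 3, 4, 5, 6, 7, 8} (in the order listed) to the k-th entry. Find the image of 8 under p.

8 is element number 9 of the domain, and entry number 9 of the one-line form is 7, so p(8) = 7.

7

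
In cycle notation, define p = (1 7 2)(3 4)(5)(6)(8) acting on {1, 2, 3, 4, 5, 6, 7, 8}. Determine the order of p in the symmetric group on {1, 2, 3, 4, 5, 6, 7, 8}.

6

The disjoint cycles have lengths 3, 2, 1, 1, 1.
The order is lcm(3, 2) = 6.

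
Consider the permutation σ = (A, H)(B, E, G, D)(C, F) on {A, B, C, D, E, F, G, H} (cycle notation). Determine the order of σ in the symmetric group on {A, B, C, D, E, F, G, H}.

The cycle type of σ is (4, 2, 2).
Since disjoint cycles commute, ord(σ) = lcm(4, 2, 2) = 4.

4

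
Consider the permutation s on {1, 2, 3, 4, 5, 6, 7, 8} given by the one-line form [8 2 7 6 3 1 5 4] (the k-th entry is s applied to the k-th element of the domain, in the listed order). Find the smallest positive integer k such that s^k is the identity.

The disjoint-cycle form of s has cycle lengths 4, 3, 1.
The order of s is the least common multiple of its cycle lengths: lcm(4, 3) = 12.

12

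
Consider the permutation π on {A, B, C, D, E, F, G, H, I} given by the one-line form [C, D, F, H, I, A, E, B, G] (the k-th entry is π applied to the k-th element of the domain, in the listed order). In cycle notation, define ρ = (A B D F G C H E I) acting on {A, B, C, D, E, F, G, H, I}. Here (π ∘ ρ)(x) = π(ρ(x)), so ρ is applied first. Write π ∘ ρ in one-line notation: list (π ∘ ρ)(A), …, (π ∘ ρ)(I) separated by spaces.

D H B A G E F I C

For each element, apply ρ then π: A → B → D; B → D → H; C → H → B; D → F → A; E → I → G; F → G → E; G → C → F; H → E → I; I → A → C.
So π ∘ ρ in one-line form is D H B A G E F I C.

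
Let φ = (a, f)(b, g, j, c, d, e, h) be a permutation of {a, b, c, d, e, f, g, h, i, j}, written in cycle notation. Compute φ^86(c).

e

c lies in the 7-cycle (b, g, j, c, d, e, h).
Powers repeat with period 7 on this cycle, and 86 mod 7 = 2, so φ^86(c) = φ^2(c).
Stepping 2 places around the cycle: c → d → e.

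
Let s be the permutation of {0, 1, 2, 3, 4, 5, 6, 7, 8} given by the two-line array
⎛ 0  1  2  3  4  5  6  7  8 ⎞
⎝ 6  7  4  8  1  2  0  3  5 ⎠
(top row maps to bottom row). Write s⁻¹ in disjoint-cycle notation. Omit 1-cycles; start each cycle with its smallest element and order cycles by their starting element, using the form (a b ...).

(0 6)(1 4 2 5 8 3 7)

First write s in disjoint cycles: (0 6)(1 7 3 8 5 2 4).
Reversing each cycle (and rotating so the smallest element leads) gives s⁻¹ = (0 6)(1 4 2 5 8 3 7).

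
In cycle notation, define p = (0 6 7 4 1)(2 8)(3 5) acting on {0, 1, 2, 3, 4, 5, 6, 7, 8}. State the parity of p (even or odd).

The cycle lengths are 5, 2, 2.
A cycle of length ℓ contributes ℓ−1 transpositions, so p is a product of 4 + 1 + 1 = 6 transpositions — even.

even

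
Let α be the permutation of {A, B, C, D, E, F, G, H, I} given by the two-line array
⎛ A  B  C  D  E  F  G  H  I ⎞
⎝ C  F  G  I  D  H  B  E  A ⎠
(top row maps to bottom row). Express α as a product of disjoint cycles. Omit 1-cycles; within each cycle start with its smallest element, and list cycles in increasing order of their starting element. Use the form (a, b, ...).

(A, C, G, B, F, H, E, D, I)

Start at A and follow images: A → C → G → B → F → H → E → D → I → A, giving the cycle (A, C, G, B, F, H, E, D, I).
Repeating from the next unused element and collecting all non-trivial cycles gives (A, C, G, B, F, H, E, D, I).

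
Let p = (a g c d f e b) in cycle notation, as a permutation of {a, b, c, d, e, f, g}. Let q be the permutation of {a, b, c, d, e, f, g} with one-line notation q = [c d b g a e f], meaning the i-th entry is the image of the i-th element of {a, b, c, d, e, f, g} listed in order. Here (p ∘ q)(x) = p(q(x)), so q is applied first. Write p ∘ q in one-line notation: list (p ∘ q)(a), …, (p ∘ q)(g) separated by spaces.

d f a c g b e

Chase each element through q then p: a → c → d; b → d → f; c → b → a; d → g → c; e → a → g; f → e → b; g → f → e.
Collecting the images, p ∘ q = [d f a c g b e].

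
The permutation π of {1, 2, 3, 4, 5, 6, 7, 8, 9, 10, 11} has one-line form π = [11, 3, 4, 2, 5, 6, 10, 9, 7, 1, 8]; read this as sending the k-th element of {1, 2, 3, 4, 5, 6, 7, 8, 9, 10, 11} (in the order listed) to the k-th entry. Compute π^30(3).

3

Tracing 3 → 4 → … returns to 3 after 3 steps, so 3 lies in a 3-cycle (2 3 4).
Since the cycle has length 3, π^30 acts on it the same as π^0 (30 mod 3 = 0).
So π^30(3) = 3.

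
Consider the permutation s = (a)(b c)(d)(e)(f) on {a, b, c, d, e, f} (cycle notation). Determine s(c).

In the cycle (b c), c is followed by b, so s(c) = b.

b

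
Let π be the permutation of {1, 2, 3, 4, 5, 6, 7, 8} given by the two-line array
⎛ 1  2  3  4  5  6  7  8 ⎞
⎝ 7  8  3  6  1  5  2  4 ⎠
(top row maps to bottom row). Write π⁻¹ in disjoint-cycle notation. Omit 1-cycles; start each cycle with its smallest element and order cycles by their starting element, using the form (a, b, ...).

First write π in disjoint cycles: (1, 7, 2, 8, 4, 6, 5).
Reversing each cycle (and rotating so the smallest element leads) gives π⁻¹ = (1, 5, 6, 4, 8, 2, 7).

(1, 5, 6, 4, 8, 2, 7)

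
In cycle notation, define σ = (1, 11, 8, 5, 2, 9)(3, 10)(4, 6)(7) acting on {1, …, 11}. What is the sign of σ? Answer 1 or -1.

The cycle lengths are 6, 2, 2, 1.
A cycle of length ℓ contributes ℓ−1 transpositions, so σ is a product of 5 + 1 + 1 = 7 transpositions — odd.

-1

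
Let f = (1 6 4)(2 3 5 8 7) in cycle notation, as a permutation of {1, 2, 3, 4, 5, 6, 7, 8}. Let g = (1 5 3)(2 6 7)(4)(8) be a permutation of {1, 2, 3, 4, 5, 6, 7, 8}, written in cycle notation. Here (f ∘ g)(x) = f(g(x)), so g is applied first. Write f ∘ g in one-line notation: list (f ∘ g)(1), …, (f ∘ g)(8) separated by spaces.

8 4 6 1 5 2 3 7

For each element, apply g then f: 1 → 5 → 8; 2 → 6 → 4; 3 → 1 → 6; 4 → 4 → 1; 5 → 3 → 5; 6 → 7 → 2; 7 → 2 → 3; 8 → 8 → 7.
Collecting the images, f ∘ g = [8 4 6 1 5 2 3 7].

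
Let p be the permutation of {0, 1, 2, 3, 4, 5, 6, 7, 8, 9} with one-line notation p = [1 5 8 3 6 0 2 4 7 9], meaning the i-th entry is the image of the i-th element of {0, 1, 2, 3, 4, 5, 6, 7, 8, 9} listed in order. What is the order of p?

The disjoint-cycle form of p has cycle lengths 5, 3, 1, 1.
The order is lcm(5, 3) = 15.

15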